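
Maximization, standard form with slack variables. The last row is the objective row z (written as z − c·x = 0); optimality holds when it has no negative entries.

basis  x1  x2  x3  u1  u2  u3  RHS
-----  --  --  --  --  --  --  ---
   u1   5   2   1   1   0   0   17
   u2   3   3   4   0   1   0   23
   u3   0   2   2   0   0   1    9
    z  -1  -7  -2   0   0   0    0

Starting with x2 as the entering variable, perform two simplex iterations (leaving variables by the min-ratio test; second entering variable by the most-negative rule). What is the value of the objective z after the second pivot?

331/10

Ratio test on column x2 — row 1: 17/2 = 17/2; row 2: 23/3 = 23/3; row 3: 9/2 = 9/2. Minimum is 9/2 at row 3 (u3 leaves); pivot element 2.
Pivot on row 3; the z-row RHS becomes 0 − (-7)·(9/2) = 63/2.
Next entering variable (most negative z-row entry -1): x1.
Ratio test on column x1 — row 1: 8/5 = 8/5; row 2: (19/2)/3 = 19/6; row 3: entry 0 ≤ 0. Minimum is 8/5 at row 1 (u1 leaves); pivot element 5.
After the second pivot the z-row RHS is 63/2 − (-1)·(8/5) = 331/10.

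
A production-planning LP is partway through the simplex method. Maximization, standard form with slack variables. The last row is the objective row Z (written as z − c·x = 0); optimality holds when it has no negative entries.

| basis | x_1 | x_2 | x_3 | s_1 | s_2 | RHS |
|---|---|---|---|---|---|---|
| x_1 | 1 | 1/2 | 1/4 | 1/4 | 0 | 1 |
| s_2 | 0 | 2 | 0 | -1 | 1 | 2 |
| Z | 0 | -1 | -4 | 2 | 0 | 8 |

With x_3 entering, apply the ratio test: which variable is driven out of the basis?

x_1

Column x_3 entries and ratios — x_1: 1/(1/4) = 4; s_2: 0 ≤ 0, skip.
Smallest ratio is 4 in the row of x_1, so x_1 leaves.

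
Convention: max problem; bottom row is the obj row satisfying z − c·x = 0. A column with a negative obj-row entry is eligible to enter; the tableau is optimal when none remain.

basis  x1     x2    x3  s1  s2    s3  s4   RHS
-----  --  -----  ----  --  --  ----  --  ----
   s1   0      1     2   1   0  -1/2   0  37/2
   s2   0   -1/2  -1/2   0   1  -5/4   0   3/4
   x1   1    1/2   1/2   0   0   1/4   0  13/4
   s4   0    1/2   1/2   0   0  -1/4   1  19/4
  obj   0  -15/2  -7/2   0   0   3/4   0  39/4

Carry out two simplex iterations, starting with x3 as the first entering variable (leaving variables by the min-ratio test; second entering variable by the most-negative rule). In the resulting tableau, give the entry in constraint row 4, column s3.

-1/2

Ratio test on column x3 — row 1: (37/2)/2 = 37/4; row 2: entry -1/2 ≤ 0; row 3: (13/4)/(1/2) = 13/2; row 4: (19/4)/(1/2) = 19/2. Minimum is 13/2 at row 3 (x1 leaves); pivot element 1/2.
Divide row 3 by 1/2; eliminate column x3 from the other rows.
Second iteration: most negative obj-row entry is -4 in column x2, so x2 enters.
Ratio test on column x2 — row 1: entry -1 ≤ 0; row 2: entry 0 ≤ 0; row 3: (13/2)/1 = 13/2; row 4: entry 0 ≤ 0. Minimum is 13/2 at row 3 (x3 leaves); pivot element 1.
Divide row 3 by 1; eliminate column x2 from the other rows.
After both pivots, the entry at constraint row 4, column s3 is -1/2.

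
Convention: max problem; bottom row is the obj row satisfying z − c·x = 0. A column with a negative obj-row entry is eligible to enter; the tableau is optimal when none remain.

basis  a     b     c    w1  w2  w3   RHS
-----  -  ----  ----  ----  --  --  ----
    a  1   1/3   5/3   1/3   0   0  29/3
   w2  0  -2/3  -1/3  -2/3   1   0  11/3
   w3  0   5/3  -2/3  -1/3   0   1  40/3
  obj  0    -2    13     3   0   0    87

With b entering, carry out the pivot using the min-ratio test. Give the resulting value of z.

Ratio test on column b — row 1: (29/3)/(1/3) = 29; row 2: entry -2/3 ≤ 0; row 3: (40/3)/(5/3) = 8. Minimum is 8 at row 3 (w3 leaves); pivot element 5/3.
Pivot on row 3; the obj-row RHS becomes 87 − (-2)·8 = 103.

103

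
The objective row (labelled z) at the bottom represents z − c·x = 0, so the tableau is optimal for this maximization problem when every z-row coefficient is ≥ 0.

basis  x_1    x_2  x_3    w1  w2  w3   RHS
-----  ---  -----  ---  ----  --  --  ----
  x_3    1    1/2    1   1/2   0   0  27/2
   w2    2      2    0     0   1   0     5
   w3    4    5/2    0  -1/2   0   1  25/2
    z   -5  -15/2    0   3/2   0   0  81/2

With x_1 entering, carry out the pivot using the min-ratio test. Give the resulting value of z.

Ratio test on column x_1 — row 1: (27/2)/1 = 27/2; row 2: 5/2 = 5/2; row 3: (25/2)/4 = 25/8. Minimum is 5/2 at row 2 (w2 leaves); pivot element 2.
Pivot on row 2; the z-row RHS becomes 81/2 − (-5)·(5/2) = 53.

53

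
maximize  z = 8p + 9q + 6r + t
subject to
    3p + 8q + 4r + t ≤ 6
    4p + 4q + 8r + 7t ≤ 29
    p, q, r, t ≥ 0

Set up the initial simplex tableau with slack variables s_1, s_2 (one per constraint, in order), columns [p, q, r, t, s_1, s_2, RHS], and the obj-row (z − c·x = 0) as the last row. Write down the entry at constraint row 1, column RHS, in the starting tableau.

The RHS of constraint 1 is b_1 = 6.

6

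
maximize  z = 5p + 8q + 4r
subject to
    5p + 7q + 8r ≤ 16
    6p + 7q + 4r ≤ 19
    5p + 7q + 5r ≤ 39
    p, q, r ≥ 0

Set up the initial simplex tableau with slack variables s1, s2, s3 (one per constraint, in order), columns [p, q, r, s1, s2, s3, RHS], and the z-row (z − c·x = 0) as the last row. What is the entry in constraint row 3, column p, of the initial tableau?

5

Constraint 3 has coefficient 5 on p.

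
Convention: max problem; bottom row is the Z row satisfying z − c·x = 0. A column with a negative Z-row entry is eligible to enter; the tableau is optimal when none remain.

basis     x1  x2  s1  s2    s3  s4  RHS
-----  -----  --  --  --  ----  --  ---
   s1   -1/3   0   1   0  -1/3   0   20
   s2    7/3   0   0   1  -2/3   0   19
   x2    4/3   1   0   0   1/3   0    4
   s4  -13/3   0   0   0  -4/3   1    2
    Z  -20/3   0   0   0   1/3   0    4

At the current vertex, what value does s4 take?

s4 is basic (row 4); its value is the RHS of that row, 2.

2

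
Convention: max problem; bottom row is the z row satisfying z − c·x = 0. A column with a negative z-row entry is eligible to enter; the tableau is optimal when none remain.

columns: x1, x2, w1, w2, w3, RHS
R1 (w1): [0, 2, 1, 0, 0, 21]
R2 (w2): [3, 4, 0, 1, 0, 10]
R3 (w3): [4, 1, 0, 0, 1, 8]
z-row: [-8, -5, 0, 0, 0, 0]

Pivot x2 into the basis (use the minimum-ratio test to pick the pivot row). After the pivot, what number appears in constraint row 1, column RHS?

Ratio test on column x2 — row 1: 21/2 = 21/2; row 2: 10/4 = 5/2; row 3: 8/1 = 8. Minimum is 5/2 at row 2 (w2 leaves); pivot element 4.
Divide row 2 by 4; eliminate column x2 from the other rows.
Row 1 update in column RHS: 21 − 2·(5/2) = 16.

16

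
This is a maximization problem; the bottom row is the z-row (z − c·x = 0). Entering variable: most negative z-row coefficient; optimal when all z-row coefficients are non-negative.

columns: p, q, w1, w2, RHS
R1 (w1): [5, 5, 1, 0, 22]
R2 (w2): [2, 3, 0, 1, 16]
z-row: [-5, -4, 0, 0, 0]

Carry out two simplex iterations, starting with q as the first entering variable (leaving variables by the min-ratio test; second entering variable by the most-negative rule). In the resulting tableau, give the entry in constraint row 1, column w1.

1/5

Ratio test on column q — row 1: 22/5 = 22/5; row 2: 16/3 = 16/3. Minimum is 22/5 at row 1 (w1 leaves); pivot element 5.
Divide row 1 by 5; eliminate column q from the other rows.
Second iteration: most negative z-row entry is -1 in column p, so p enters.
Ratio test on column p — row 1: (22/5)/1 = 22/5; row 2: entry -1 ≤ 0. Minimum is 22/5 at row 1 (q leaves); pivot element 1.
Divide row 1 by 1; eliminate column p from the other rows.
After both pivots, the entry at constraint row 1, column w1 is 1/5.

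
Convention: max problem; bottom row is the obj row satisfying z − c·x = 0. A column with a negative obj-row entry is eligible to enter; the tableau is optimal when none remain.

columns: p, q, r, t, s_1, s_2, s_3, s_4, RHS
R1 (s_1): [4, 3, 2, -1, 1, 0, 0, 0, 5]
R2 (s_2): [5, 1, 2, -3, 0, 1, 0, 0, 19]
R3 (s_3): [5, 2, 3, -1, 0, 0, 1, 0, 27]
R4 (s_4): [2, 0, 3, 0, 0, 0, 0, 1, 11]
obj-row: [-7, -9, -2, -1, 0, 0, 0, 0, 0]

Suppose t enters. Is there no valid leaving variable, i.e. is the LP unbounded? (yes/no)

yes

Every constraint-row entry in column t is ≤ 0, so increasing t is unbounded.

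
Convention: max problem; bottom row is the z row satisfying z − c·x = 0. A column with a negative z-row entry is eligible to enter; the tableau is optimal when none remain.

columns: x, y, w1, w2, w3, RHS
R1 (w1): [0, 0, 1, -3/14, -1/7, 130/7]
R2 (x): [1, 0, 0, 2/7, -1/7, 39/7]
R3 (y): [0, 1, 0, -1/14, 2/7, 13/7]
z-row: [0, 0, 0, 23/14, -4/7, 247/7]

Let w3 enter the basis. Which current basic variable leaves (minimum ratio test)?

Column w3 entries and ratios — w1: -1/7 ≤ 0, skip; x: -1/7 ≤ 0, skip; y: (13/7)/(2/7) = 13/2.
Smallest ratio is 13/2 in the row of y, so y leaves.

y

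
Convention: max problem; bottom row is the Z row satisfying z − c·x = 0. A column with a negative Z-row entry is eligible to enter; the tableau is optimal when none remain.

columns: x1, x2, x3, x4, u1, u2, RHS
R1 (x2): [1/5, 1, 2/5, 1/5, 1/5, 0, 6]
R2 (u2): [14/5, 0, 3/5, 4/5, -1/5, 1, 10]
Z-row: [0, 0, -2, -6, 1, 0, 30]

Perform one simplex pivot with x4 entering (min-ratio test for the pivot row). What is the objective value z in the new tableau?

Ratio test on column x4 — row 1: 6/(1/5) = 30; row 2: 10/(4/5) = 25/2. Minimum is 25/2 at row 2 (u2 leaves); pivot element 4/5.
Pivot on row 2; the Z-row RHS becomes 30 − (-6)·(25/2) = 105.

105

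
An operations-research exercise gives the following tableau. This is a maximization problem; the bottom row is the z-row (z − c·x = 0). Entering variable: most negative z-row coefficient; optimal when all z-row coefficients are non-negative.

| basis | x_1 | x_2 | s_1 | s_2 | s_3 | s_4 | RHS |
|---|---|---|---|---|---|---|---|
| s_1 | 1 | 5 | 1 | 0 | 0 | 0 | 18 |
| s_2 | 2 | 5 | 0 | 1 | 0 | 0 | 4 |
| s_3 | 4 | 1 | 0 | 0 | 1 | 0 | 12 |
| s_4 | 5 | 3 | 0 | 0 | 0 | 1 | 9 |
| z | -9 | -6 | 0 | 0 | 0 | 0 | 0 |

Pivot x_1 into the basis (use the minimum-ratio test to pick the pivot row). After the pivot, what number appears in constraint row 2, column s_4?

Ratio test on column x_1 — row 1: 18/1 = 18; row 2: 4/2 = 2; row 3: 12/4 = 3; row 4: 9/5 = 9/5. Minimum is 9/5 at row 4 (s_4 leaves); pivot element 5.
Divide row 4 by 5; eliminate column x_1 from the other rows.
Row 2 update in column s_4: 0 − 2·(1/5) = -2/5.

-2/5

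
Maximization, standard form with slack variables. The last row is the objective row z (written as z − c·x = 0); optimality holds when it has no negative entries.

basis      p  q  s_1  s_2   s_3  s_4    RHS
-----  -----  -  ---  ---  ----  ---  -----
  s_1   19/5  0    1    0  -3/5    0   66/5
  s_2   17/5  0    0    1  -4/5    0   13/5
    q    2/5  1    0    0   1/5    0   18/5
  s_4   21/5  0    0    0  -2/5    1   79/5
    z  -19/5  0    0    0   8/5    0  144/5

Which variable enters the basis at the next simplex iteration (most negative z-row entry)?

Negative z-row entries: p: -19/5.
The most negative is -19/5 in column p, so p enters.

p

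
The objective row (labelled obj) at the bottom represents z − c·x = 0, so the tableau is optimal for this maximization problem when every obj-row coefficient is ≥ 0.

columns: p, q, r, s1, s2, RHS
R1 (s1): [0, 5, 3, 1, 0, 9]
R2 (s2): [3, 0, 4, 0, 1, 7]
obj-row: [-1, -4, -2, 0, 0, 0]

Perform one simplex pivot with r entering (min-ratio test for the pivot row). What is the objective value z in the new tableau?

7/2

Ratio test on column r — row 1: 9/3 = 3; row 2: 7/4 = 7/4. Minimum is 7/4 at row 2 (s2 leaves); pivot element 4.
Pivot on row 2; the obj-row RHS becomes 0 − (-2)·(7/4) = 7/2.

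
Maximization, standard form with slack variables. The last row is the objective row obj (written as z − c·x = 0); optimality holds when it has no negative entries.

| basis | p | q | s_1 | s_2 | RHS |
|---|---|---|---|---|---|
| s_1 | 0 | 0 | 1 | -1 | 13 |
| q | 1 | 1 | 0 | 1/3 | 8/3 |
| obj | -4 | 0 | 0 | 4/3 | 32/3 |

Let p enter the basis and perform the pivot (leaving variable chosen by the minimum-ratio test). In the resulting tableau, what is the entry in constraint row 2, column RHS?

8/3

Ratio test on column p — row 1: entry 0 ≤ 0; row 2: (8/3)/1 = 8/3. Minimum is 8/3 at row 2 (q leaves); pivot element 1.
Divide row 2 by 1; eliminate column p from the other rows.
In the new row 2, the RHS entry is the old entry divided by the pivot: (8/3)/1 = 8/3.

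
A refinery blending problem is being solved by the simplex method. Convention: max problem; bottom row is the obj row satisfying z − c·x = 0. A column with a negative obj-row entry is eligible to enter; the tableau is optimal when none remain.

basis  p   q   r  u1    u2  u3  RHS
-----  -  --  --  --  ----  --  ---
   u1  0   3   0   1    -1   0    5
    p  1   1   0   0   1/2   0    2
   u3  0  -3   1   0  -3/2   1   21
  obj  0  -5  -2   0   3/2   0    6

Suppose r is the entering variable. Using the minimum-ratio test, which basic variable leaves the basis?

Column r entries and ratios — u1: 0 ≤ 0, skip; p: 0 ≤ 0, skip; u3: 21/1 = 21.
Smallest ratio is 21 in the row of u3, so u3 leaves.

u3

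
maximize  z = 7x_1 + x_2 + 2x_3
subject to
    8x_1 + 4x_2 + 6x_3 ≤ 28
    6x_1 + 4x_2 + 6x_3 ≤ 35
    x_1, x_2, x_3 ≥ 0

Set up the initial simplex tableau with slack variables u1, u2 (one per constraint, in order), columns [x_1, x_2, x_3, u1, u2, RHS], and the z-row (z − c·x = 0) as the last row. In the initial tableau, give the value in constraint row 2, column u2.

1

Slack u2 belongs to constraint 2; its column is the unit vector e_2, so the entry in row 2 is 1.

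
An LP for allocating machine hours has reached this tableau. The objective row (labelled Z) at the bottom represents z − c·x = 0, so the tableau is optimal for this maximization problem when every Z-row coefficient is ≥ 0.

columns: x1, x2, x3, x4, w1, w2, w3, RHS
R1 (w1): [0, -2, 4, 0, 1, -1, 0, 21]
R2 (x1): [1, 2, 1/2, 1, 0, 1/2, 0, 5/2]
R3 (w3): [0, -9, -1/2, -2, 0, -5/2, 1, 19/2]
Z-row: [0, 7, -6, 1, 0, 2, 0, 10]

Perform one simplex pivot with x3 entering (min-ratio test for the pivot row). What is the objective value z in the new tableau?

Ratio test on column x3 — row 1: 21/4 = 21/4; row 2: (5/2)/(1/2) = 5; row 3: entry -1/2 ≤ 0. Minimum is 5 at row 2 (x1 leaves); pivot element 1/2.
Pivot on row 2; the Z-row RHS becomes 10 − (-6)·5 = 40.

40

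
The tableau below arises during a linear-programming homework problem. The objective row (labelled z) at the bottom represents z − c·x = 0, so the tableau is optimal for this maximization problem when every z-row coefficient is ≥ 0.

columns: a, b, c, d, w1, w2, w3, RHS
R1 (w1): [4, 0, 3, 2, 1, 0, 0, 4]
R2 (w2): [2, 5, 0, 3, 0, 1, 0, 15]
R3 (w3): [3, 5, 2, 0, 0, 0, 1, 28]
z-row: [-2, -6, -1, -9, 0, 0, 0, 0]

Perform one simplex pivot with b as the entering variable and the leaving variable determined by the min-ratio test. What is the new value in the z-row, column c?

-1

Ratio test on column b — row 1: entry 0 ≤ 0; row 2: 15/5 = 3; row 3: 28/5 = 28/5. Minimum is 3 at row 2 (w2 leaves); pivot element 5.
Divide row 2 by 5; eliminate column b from the other rows.
z-row update in column c: -1 − (-6)·0 = -1.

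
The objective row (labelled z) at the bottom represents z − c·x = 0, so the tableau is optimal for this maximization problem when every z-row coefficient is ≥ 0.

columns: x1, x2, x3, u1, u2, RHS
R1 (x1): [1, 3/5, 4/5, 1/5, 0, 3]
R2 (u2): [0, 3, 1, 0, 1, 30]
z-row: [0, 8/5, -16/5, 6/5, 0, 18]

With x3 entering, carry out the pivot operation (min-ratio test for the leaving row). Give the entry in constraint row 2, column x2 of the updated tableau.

9/4

Ratio test on column x3 — row 1: 3/(4/5) = 15/4; row 2: 30/1 = 30. Minimum is 15/4 at row 1 (x1 leaves); pivot element 4/5.
Divide row 1 by 4/5; eliminate column x3 from the other rows.
Row 2 update in column x2: 3 − 1·(3/4) = 9/4.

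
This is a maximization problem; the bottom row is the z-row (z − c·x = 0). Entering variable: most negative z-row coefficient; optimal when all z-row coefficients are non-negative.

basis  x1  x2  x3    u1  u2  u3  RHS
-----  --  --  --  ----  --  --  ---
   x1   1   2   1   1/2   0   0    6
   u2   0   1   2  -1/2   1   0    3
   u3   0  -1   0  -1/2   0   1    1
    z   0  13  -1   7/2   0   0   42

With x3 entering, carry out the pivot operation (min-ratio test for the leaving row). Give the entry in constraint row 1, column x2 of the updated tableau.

3/2

Ratio test on column x3 — row 1: 6/1 = 6; row 2: 3/2 = 3/2; row 3: entry 0 ≤ 0. Minimum is 3/2 at row 2 (u2 leaves); pivot element 2.
Divide row 2 by 2; eliminate column x3 from the other rows.
Row 1 update in column x2: 2 − 1·(1/2) = 3/2.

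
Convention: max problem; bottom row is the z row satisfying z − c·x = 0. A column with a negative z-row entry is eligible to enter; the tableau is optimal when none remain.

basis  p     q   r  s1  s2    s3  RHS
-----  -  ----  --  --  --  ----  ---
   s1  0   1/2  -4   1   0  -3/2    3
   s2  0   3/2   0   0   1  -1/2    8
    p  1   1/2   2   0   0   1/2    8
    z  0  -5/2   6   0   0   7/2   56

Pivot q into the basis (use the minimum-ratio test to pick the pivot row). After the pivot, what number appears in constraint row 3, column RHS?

16/3

Ratio test on column q — row 1: 3/(1/2) = 6; row 2: 8/(3/2) = 16/3; row 3: 8/(1/2) = 16. Minimum is 16/3 at row 2 (s2 leaves); pivot element 3/2.
Divide row 2 by 3/2; eliminate column q from the other rows.
Row 3 update in column RHS: 8 − (1/2)·(16/3) = 16/3.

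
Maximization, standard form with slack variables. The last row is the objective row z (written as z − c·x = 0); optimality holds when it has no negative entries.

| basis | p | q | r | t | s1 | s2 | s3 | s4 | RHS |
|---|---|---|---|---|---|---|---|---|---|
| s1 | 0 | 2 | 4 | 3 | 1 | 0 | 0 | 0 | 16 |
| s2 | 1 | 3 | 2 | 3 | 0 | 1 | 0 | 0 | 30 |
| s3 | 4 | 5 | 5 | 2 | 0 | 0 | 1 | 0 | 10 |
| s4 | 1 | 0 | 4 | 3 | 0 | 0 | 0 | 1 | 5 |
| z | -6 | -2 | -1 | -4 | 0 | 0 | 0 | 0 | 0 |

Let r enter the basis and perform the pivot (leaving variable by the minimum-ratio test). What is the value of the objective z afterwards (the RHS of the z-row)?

Ratio test on column r — row 1: 16/4 = 4; row 2: 30/2 = 15; row 3: 10/5 = 2; row 4: 5/4 = 5/4. Minimum is 5/4 at row 4 (s4 leaves); pivot element 4.
Pivot on row 4; the z-row RHS becomes 0 − (-1)·(5/4) = 5/4.

5/4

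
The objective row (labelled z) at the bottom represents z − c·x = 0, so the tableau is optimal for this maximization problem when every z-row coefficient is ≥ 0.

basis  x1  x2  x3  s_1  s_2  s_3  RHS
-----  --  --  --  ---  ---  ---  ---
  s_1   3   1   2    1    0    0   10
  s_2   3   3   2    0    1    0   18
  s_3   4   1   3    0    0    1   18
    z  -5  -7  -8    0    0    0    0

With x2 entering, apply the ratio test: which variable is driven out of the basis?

Column x2 entries and ratios — s_1: 10/1 = 10; s_2: 18/3 = 6; s_3: 18/1 = 18.
Smallest ratio is 6 in the row of s_2, so s_2 leaves.

s_2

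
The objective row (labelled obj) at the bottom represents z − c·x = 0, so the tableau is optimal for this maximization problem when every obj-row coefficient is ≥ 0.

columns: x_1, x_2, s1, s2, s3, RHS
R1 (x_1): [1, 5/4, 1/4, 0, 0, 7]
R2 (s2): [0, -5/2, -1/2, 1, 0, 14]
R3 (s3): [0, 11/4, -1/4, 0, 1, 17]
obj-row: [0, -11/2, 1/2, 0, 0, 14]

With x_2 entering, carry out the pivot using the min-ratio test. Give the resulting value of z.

Ratio test on column x_2 — row 1: 7/(5/4) = 28/5; row 2: entry -5/2 ≤ 0; row 3: 17/(11/4) = 68/11. Minimum is 28/5 at row 1 (x_1 leaves); pivot element 5/4.
Pivot on row 1; the obj-row RHS becomes 14 − (-11/2)·(28/5) = 224/5.

224/5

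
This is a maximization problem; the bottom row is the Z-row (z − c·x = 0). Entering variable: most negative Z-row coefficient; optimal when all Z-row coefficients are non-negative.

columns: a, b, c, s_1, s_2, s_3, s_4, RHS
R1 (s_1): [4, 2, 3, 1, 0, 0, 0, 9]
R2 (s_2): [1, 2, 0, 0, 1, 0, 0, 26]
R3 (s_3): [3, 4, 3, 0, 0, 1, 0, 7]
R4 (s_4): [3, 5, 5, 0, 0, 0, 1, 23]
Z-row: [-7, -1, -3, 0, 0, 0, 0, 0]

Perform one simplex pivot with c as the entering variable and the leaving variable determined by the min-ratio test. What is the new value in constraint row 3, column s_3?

1/3

Ratio test on column c — row 1: 9/3 = 3; row 2: entry 0 ≤ 0; row 3: 7/3 = 7/3; row 4: 23/5 = 23/5. Minimum is 7/3 at row 3 (s_3 leaves); pivot element 3.
Divide row 3 by 3; eliminate column c from the other rows.
In the new row 3, the s_3 entry is the old entry divided by the pivot: 1/3 = 1/3.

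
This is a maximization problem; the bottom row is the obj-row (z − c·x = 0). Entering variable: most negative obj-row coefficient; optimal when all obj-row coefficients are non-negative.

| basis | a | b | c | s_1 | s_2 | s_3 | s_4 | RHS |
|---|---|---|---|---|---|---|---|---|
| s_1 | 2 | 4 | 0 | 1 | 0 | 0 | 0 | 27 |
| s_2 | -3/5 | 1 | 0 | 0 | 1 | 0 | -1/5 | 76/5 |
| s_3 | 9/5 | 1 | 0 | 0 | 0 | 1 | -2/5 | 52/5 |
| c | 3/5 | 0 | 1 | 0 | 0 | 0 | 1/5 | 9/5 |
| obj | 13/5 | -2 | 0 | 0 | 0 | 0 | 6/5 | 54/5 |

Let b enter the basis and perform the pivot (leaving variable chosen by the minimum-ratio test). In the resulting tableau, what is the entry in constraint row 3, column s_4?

-2/5

Ratio test on column b — row 1: 27/4 = 27/4; row 2: (76/5)/1 = 76/5; row 3: (52/5)/1 = 52/5; row 4: entry 0 ≤ 0. Minimum is 27/4 at row 1 (s_1 leaves); pivot element 4.
Divide row 1 by 4; eliminate column b from the other rows.
Row 3 update in column s_4: -2/5 − 1·0 = -2/5.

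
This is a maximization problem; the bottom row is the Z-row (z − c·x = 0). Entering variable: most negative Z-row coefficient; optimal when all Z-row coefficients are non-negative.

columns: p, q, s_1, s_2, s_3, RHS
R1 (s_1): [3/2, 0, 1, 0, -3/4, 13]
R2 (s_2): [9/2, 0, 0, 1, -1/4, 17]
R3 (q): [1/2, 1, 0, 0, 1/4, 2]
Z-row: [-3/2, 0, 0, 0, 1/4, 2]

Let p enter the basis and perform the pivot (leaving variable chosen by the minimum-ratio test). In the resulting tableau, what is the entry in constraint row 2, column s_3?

-1/18

Ratio test on column p — row 1: 13/(3/2) = 26/3; row 2: 17/(9/2) = 34/9; row 3: 2/(1/2) = 4. Minimum is 34/9 at row 2 (s_2 leaves); pivot element 9/2.
Divide row 2 by 9/2; eliminate column p from the other rows.
In the new row 2, the s_3 entry is the old entry divided by the pivot: (-1/4)/(9/2) = -1/18.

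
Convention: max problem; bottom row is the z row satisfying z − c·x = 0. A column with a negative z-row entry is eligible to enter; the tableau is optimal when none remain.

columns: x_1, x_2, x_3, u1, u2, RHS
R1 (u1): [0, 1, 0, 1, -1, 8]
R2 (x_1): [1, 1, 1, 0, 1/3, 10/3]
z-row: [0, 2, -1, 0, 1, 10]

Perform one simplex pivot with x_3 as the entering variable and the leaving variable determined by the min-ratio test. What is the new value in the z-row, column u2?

Ratio test on column x_3 — row 1: entry 0 ≤ 0; row 2: (10/3)/1 = 10/3. Minimum is 10/3 at row 2 (x_1 leaves); pivot element 1.
Divide row 2 by 1; eliminate column x_3 from the other rows.
z-row update in column u2: 1 − (-1)·(1/3) = 4/3.

4/3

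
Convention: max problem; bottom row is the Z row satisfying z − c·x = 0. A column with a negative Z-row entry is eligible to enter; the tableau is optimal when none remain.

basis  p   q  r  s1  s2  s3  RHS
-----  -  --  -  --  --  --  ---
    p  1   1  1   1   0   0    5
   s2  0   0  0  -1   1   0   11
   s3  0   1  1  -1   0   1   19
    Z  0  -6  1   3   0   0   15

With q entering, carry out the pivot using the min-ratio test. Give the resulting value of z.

45

Ratio test on column q — row 1: 5/1 = 5; row 2: entry 0 ≤ 0; row 3: 19/1 = 19. Minimum is 5 at row 1 (p leaves); pivot element 1.
Pivot on row 1; the Z-row RHS becomes 15 − (-6)·5 = 45.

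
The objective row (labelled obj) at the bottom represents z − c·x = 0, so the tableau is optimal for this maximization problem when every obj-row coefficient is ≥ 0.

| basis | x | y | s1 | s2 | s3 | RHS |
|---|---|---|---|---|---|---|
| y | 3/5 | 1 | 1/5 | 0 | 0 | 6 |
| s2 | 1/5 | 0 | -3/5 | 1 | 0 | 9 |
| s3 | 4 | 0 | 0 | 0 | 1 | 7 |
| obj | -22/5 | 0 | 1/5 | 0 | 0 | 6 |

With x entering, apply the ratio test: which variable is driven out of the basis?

s3

Column x entries and ratios — y: 6/(3/5) = 10; s2: 9/(1/5) = 45; s3: 7/4 = 7/4.
Smallest ratio is 7/4 in the row of s3, so s3 leaves.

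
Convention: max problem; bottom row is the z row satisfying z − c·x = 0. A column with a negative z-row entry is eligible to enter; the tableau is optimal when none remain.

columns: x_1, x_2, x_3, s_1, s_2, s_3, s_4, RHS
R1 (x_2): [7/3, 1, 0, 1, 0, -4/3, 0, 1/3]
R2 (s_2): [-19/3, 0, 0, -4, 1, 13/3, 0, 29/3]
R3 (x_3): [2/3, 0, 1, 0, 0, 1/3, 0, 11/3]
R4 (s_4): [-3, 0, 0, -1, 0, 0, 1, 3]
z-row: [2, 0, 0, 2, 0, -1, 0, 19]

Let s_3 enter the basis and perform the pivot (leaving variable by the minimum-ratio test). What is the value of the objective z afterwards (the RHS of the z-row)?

276/13

Ratio test on column s_3 — row 1: entry -4/3 ≤ 0; row 2: (29/3)/(13/3) = 29/13; row 3: (11/3)/(1/3) = 11; row 4: entry 0 ≤ 0. Minimum is 29/13 at row 2 (s_2 leaves); pivot element 13/3.
Pivot on row 2; the z-row RHS becomes 19 − (-1)·(29/13) = 276/13.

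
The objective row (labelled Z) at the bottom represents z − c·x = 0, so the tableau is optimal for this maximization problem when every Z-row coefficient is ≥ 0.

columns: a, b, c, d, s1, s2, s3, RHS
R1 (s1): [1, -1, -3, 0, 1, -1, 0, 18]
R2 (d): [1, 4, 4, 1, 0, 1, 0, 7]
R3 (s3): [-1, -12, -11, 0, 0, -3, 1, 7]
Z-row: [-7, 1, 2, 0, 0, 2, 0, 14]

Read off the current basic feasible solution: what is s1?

s1 is basic (row 1); its value is the RHS of that row, 18.

18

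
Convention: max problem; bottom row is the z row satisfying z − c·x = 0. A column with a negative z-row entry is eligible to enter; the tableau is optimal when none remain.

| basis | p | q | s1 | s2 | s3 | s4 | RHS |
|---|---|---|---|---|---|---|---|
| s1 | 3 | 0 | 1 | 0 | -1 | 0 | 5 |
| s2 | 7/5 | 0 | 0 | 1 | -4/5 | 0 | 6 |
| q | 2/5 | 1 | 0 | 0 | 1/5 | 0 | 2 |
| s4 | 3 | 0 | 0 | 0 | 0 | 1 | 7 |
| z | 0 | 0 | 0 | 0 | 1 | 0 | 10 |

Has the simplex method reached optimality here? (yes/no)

Every z-row coefficient is ≥ 0, so the tableau is optimal.

yes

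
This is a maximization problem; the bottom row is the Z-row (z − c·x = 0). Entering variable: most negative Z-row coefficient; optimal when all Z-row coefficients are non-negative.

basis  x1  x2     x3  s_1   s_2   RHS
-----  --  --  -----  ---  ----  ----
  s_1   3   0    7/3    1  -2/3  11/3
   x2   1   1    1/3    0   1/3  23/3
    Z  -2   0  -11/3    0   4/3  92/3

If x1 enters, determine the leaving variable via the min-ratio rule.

s_1

Column x1 entries and ratios — s_1: (11/3)/3 = 11/9; x2: (23/3)/1 = 23/3.
Smallest ratio is 11/9 in the row of s_1, so s_1 leaves.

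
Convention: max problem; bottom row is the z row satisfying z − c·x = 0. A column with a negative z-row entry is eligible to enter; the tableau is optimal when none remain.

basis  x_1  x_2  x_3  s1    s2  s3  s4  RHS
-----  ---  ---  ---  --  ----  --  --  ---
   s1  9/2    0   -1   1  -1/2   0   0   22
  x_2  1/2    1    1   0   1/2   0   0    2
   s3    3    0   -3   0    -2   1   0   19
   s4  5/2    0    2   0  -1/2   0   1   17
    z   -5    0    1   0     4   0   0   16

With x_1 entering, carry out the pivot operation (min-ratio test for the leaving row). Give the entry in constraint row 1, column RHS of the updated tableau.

4

Ratio test on column x_1 — row 1: 22/(9/2) = 44/9; row 2: 2/(1/2) = 4; row 3: 19/3 = 19/3; row 4: 17/(5/2) = 34/5. Minimum is 4 at row 2 (x_2 leaves); pivot element 1/2.
Divide row 2 by 1/2; eliminate column x_1 from the other rows.
Row 1 update in column RHS: 22 − (9/2)·4 = 4.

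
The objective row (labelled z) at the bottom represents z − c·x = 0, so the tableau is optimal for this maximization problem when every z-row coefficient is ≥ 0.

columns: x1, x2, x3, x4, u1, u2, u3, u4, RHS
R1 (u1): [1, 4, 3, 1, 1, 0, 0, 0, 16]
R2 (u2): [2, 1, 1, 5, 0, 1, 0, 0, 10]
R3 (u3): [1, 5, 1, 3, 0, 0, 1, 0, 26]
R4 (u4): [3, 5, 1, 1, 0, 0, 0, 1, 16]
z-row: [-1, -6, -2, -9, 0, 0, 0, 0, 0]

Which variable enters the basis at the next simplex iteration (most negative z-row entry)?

x4

Negative z-row entries: x1: -1, x2: -6, x3: -2, x4: -9.
The most negative is -9 in column x4, so x4 enters.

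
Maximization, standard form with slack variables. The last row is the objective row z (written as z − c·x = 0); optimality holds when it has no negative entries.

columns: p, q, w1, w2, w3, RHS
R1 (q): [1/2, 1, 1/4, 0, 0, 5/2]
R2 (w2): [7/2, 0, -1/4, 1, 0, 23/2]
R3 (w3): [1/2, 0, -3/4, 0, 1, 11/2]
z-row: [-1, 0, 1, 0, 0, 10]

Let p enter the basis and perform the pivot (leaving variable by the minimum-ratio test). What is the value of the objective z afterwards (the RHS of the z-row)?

Ratio test on column p — row 1: (5/2)/(1/2) = 5; row 2: (23/2)/(7/2) = 23/7; row 3: (11/2)/(1/2) = 11. Minimum is 23/7 at row 2 (w2 leaves); pivot element 7/2.
Pivot on row 2; the z-row RHS becomes 10 − (-1)·(23/7) = 93/7.

93/7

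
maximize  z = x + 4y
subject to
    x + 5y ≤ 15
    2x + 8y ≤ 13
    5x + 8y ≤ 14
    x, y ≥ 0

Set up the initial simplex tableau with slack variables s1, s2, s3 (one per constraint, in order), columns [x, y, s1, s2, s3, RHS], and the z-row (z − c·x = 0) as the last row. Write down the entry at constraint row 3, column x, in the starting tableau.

5

Constraint 3 has coefficient 5 on x.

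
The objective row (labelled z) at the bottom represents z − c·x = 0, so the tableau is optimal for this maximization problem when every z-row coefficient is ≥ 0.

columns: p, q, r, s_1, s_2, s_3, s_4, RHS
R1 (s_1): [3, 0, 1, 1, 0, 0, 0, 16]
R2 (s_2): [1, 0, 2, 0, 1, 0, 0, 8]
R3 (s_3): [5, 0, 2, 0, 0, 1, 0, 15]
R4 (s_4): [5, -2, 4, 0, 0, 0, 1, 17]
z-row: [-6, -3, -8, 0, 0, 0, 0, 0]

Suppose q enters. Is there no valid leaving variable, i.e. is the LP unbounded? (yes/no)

Every constraint-row entry in column q is ≤ 0, so increasing q is unbounded.

yes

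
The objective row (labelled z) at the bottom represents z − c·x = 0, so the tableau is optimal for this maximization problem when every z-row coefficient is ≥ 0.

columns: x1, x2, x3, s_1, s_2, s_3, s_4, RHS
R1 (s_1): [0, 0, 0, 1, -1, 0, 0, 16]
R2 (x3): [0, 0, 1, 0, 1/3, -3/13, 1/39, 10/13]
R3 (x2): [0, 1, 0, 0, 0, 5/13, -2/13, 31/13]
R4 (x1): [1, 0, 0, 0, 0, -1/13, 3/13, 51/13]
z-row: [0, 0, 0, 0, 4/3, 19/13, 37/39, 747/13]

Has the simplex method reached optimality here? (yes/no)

yes

Every z-row coefficient is ≥ 0, so the tableau is optimal.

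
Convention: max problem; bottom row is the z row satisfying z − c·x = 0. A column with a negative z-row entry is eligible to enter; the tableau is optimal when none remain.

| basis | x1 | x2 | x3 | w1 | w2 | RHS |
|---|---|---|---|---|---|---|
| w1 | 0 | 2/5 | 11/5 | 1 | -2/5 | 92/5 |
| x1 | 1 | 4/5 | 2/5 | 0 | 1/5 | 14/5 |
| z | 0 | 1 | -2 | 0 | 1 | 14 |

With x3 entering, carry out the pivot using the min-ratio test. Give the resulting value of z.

Ratio test on column x3 — row 1: (92/5)/(11/5) = 92/11; row 2: (14/5)/(2/5) = 7. Minimum is 7 at row 2 (x1 leaves); pivot element 2/5.
Pivot on row 2; the z-row RHS becomes 14 − (-2)·7 = 28.

28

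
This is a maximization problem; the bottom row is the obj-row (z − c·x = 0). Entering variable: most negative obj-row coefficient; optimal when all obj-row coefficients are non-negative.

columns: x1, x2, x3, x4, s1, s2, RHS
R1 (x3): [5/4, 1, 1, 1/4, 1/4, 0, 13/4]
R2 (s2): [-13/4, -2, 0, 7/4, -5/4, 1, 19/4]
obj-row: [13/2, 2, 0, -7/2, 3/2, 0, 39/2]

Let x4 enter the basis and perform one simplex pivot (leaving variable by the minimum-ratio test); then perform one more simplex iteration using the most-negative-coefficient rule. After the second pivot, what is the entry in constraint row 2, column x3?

8/9

Ratio test on column x4 — row 1: (13/4)/(1/4) = 13; row 2: (19/4)/(7/4) = 19/7. Minimum is 19/7 at row 2 (s2 leaves); pivot element 7/4.
Divide row 2 by 7/4; eliminate column x4 from the other rows.
Second iteration: most negative obj-row entry is -2 in column x2, so x2 enters.
Ratio test on column x2 — row 1: (18/7)/(9/7) = 2; row 2: entry -8/7 ≤ 0. Minimum is 2 at row 1 (x3 leaves); pivot element 9/7.
Divide row 1 by 9/7; eliminate column x2 from the other rows.
After both pivots, the entry at constraint row 2, column x3 is 8/9.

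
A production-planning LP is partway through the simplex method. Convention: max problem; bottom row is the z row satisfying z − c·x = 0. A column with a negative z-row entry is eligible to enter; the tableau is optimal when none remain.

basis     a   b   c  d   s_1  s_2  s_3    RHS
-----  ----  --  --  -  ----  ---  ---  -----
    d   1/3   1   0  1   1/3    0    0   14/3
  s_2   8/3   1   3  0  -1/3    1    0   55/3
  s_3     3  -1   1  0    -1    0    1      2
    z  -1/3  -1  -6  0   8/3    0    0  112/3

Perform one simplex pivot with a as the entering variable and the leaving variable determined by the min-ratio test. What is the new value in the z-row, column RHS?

338/9

Ratio test on column a — row 1: (14/3)/(1/3) = 14; row 2: (55/3)/(8/3) = 55/8; row 3: 2/3 = 2/3. Minimum is 2/3 at row 3 (s_3 leaves); pivot element 3.
Divide row 3 by 3; eliminate column a from the other rows.
z-row update in column RHS: 112/3 − (-1/3)·(2/3) = 338/9.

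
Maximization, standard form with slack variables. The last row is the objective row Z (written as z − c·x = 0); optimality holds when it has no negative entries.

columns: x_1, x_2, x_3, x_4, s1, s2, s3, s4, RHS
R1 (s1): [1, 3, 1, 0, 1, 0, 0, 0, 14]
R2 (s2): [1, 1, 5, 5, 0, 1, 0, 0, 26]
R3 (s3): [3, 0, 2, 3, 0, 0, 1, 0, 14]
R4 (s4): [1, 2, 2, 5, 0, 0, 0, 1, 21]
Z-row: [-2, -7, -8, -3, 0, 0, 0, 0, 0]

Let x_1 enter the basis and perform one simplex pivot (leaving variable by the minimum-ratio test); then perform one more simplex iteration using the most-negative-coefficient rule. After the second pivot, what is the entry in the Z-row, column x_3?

Ratio test on column x_1 — row 1: 14/1 = 14; row 2: 26/1 = 26; row 3: 14/3 = 14/3; row 4: 21/1 = 21. Minimum is 14/3 at row 3 (s3 leaves); pivot element 3.
Divide row 3 by 3; eliminate column x_1 from the other rows.
Second iteration: most negative Z-row entry is -7 in column x_2, so x_2 enters.
Ratio test on column x_2 — row 1: (28/3)/3 = 28/9; row 2: (64/3)/1 = 64/3; row 3: entry 0 ≤ 0; row 4: (49/3)/2 = 49/6. Minimum is 28/9 at row 1 (s1 leaves); pivot element 3.
Divide row 1 by 3; eliminate column x_2 from the other rows.
After both pivots, the entry at the Z-row, column x_3 is -53/9.

-53/9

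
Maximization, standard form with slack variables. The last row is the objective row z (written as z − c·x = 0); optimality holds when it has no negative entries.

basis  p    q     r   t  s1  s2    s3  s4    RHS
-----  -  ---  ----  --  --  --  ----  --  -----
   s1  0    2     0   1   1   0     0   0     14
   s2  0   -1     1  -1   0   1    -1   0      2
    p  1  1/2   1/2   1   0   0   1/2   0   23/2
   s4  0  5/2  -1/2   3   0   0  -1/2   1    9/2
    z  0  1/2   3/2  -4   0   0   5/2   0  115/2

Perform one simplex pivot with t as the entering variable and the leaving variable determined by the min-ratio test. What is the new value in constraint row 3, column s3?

Ratio test on column t — row 1: 14/1 = 14; row 2: entry -1 ≤ 0; row 3: (23/2)/1 = 23/2; row 4: (9/2)/3 = 3/2. Minimum is 3/2 at row 4 (s4 leaves); pivot element 3.
Divide row 4 by 3; eliminate column t from the other rows.
Row 3 update in column s3: 1/2 − 1·(-1/6) = 2/3.

2/3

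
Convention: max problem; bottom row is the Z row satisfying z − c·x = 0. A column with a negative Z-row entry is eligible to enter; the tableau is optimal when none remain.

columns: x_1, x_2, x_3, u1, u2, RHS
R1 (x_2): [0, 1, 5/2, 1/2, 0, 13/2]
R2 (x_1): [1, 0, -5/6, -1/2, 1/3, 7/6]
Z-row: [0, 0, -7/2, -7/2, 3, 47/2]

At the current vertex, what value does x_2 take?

x_2 is basic (row 1); its value is the RHS of that row, 13/2.

13/2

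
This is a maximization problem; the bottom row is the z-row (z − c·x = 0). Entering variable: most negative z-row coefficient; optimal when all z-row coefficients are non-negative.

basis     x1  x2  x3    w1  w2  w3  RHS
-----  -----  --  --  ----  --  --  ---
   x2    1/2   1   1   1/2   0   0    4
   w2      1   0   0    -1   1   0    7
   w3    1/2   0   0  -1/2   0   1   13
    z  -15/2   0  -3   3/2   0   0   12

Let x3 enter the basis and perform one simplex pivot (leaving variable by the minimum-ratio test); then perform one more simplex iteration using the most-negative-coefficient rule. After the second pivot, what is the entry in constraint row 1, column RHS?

Ratio test on column x3 — row 1: 4/1 = 4; row 2: entry 0 ≤ 0; row 3: entry 0 ≤ 0. Minimum is 4 at row 1 (x2 leaves); pivot element 1.
Divide row 1 by 1; eliminate column x3 from the other rows.
Second iteration: most negative z-row entry is -6 in column x1, so x1 enters.
Ratio test on column x1 — row 1: 4/(1/2) = 8; row 2: 7/1 = 7; row 3: 13/(1/2) = 26. Minimum is 7 at row 2 (w2 leaves); pivot element 1.
Divide row 2 by 1; eliminate column x1 from the other rows.
After both pivots, the entry at constraint row 1, column RHS is 1/2.

1/2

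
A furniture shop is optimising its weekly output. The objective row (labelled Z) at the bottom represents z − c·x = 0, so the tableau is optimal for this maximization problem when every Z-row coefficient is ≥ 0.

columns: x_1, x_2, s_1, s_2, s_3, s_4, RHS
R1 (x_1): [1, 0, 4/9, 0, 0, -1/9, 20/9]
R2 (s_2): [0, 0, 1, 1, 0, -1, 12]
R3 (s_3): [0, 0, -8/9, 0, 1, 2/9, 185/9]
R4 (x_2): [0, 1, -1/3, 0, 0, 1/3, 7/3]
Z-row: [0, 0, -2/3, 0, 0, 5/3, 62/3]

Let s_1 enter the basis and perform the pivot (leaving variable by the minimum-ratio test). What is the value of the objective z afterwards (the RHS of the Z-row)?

24

Ratio test on column s_1 — row 1: (20/9)/(4/9) = 5; row 2: 12/1 = 12; row 3: entry -8/9 ≤ 0; row 4: entry -1/3 ≤ 0. Minimum is 5 at row 1 (x_1 leaves); pivot element 4/9.
Pivot on row 1; the Z-row RHS becomes 62/3 − (-2/3)·5 = 24.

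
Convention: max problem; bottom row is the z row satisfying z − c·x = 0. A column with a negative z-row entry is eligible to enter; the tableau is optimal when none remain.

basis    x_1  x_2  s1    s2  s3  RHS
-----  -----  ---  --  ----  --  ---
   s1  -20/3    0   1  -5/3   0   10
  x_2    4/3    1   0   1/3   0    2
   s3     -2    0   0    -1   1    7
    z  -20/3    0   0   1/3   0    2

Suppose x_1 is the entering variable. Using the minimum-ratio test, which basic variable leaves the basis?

x_2

Column x_1 entries and ratios — s1: -20/3 ≤ 0, skip; x_2: 2/(4/3) = 3/2; s3: -2 ≤ 0, skip.
Smallest ratio is 3/2 in the row of x_2, so x_2 leaves.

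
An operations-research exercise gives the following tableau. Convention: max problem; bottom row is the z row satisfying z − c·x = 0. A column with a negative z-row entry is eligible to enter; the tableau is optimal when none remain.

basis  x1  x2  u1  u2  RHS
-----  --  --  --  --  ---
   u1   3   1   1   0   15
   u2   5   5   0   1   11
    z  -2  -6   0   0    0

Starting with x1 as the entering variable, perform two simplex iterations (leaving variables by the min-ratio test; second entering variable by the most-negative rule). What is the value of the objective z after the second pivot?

66/5

Ratio test on column x1 — row 1: 15/3 = 5; row 2: 11/5 = 11/5. Minimum is 11/5 at row 2 (u2 leaves); pivot element 5.
Pivot on row 2; the z-row RHS becomes 0 − (-2)·(11/5) = 22/5.
Next entering variable (most negative z-row entry -4): x2.
Ratio test on column x2 — row 1: entry -2 ≤ 0; row 2: (11/5)/1 = 11/5. Minimum is 11/5 at row 2 (x1 leaves); pivot element 1.
After the second pivot the z-row RHS is 22/5 − (-4)·(11/5) = 66/5.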